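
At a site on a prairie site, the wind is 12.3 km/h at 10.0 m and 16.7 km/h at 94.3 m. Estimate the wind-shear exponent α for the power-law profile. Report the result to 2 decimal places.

α ≈ 0.14

Power law: V₂/V₁ = (z₂/z₁)^α ⇒ α = ln(V₂/V₁) / ln(z₂/z₁)
α = ln(16.7/12.3) / ln(94.3/10.0) = ln(1.3577) / ln(9.4300)
  = 0.30581 / 2.24390 = 0.13629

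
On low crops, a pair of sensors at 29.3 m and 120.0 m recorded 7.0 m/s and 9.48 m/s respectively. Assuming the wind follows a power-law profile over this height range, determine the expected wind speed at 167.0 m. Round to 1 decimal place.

First find α: α = ln(V₂/V₁)/ln(z₂/z₁) = ln(9.48/7.0)/ln(120.0/29.3) = 0.30327/1.40990 = 0.2151
Extrapolate from 120.0 m to 167.0 m: V₃ = 9.48 × (167.0/120.0)^0.2151 = 9.48 × 1.0737 = 10.1785 m/s

10.2 m/s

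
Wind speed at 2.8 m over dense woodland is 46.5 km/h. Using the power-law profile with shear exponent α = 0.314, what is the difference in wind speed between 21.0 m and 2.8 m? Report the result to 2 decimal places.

41.04 km/h

Power law: V₂ = V₁ · (z₂/z₁)^α = 46.5 × (7.5000)^0.314 = 87.5432 km/h
ΔV = 87.5432 − 46.5 = 41.0432 km/h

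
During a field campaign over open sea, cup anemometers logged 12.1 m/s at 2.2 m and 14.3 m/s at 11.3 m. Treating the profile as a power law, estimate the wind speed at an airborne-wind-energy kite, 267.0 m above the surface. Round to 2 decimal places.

First find α: α = ln(V₂/V₁)/ln(z₂/z₁) = ln(14.3/12.1)/ln(11.3/2.2) = 0.16705/1.63635 = 0.1021
Extrapolate from 11.3 m to 267.0 m: V₃ = 14.3 × (267.0/11.3)^0.1021 = 14.3 × 1.3811 = 19.7492 m/s

19.75 m/s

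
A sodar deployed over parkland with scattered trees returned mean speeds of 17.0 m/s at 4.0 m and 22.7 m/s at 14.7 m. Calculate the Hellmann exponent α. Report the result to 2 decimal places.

α ≈ 0.22

Power law: V₂/V₁ = (z₂/z₁)^α ⇒ α = ln(V₂/V₁) / ln(z₂/z₁)
α = ln(22.7/17.0) / ln(14.7/4.0) = ln(1.3353) / ln(3.6750)
  = 0.28915 / 1.30155 = 0.22216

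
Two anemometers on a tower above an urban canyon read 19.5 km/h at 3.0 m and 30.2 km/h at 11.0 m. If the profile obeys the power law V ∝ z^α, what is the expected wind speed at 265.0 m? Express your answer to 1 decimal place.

First find α: α = ln(V₂/V₁)/ln(z₂/z₁) = ln(30.2/19.5)/ln(11.0/3.0) = 0.43743/1.29928 = 0.3367
Extrapolate from 11.0 m to 265.0 m: V₃ = 30.2 × (265.0/11.0)^0.3367 = 30.2 × 2.9189 = 88.1522 km/h

88.2 km/h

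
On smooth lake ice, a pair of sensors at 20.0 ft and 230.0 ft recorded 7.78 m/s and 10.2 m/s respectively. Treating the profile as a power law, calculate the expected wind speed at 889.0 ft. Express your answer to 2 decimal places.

First find α: α = ln(V₂/V₁)/ln(z₂/z₁) = ln(10.2/7.78)/ln(230.0/20.0) = 0.27083/2.44235 = 0.1109
Extrapolate from 230.0 ft to 889.0 ft: V₃ = 10.2 × (889.0/230.0)^0.1109 = 10.2 × 1.1617 = 11.8498 m/s

11.85 m/s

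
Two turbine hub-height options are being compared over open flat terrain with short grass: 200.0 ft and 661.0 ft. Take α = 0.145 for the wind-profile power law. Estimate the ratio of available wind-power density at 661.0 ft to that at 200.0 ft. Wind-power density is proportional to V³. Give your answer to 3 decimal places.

Speed ratio: V_B/V_A = (z_B/z_A)^α = (661.0/200.0)^0.145 = (3.3050)^0.145 = 1.18927
Power-density ratio: P_B/P_A = (V_B/V_A)³ = (1.18927)³ = 1.68205

1.682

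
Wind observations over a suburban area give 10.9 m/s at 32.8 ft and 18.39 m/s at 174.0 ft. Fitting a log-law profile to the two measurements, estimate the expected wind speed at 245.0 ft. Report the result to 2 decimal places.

Log law: V ∝ ln(z/z₀). From the pair, with r = V₁/V₂ = 0.59271,
ln z₀ = (ln z₁ − r·ln z₂)/(1 − r) = (3.4904 − 0.59271×5.1591)/0.40729 = 1.0621 → z₀ = 2.892 ft
V₃ = V₁ · ln(z₃/z₀)/ln(z₁/z₀) = 10.9 × 4.4391/2.4283 = 19.9261 m/s

19.93 m/s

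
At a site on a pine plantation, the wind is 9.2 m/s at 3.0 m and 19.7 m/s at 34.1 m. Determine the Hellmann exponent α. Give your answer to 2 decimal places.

Power law: V₂/V₁ = (z₂/z₁)^α ⇒ α = ln(V₂/V₁) / ln(z₂/z₁)
α = ln(19.7/9.2) / ln(34.1/3.0) = ln(2.1413) / ln(11.3667)
  = 0.76142 / 2.43069 = 0.31325

α ≈ 0.31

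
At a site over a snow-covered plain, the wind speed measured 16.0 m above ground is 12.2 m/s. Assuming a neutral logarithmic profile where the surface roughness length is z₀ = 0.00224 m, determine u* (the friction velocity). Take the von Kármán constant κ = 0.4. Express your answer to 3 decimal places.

Log law: V(z) = (u*/κ) · ln(z/z₀) ⇒ u* = κ · V / ln(z/z₀)
u* = 0.4 × 12.2 / ln(16.0/0.00224) = 0.4 × 12.2 / 8.8739
   = 4.8800 / 8.8739 = 0.5499 m/s

u* ≈ 0.550 m/s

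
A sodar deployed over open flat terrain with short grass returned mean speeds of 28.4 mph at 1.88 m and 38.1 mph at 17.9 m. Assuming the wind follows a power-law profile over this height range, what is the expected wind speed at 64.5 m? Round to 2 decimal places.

First find α: α = ln(V₂/V₁)/ln(z₂/z₁) = ln(38.1/28.4)/ln(17.9/1.88) = 0.29383/2.25353 = 0.1304
Extrapolate from 17.9 m to 64.5 m: V₃ = 38.1 × (64.5/17.9)^0.1304 = 38.1 × 1.1819 = 45.0309 mph

45.03 mph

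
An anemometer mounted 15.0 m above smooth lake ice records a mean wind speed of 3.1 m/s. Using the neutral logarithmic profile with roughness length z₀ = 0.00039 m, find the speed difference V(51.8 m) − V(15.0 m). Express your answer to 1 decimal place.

0.4 m/s

Log law: V₂ = V₁ · ln(z₂/z₀)/ln(z₁/z₀) = 3.1 × 11.7968/10.5574 = 3.4639 m/s
ΔV = 3.4639 − 3.1 = 0.3639 m/s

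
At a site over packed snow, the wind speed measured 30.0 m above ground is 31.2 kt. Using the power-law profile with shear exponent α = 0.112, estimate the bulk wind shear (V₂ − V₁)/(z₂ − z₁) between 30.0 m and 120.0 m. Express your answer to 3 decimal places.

Power law: V₂ = V₁ · (z₂/z₁)^α = 31.2 × (4.0000)^0.112 = 36.4406 kt
ΔV/Δz = (36.4406 − 31.2)/(120.0 − 30.0) = 5.2406/90.0000 = 0.05823 kt/m

0.058 kt/m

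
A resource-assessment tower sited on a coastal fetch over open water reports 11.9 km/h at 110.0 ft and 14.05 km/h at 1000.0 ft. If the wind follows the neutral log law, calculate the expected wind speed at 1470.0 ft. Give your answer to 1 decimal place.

Log law: V ∝ ln(z/z₀). From the pair, with r = V₁/V₂ = 0.84698,
ln z₀ = (ln z₁ − r·ln z₂)/(1 − r) = (4.7005 − 0.84698×6.9078)/0.15302 = -7.5165 → z₀ = 0.0005440 ft
V₃ = V₁ · ln(z₃/z₀)/ln(z₁/z₀) = 11.9 × 14.8095/12.2170 = 14.4253 km/h

14.4 km/h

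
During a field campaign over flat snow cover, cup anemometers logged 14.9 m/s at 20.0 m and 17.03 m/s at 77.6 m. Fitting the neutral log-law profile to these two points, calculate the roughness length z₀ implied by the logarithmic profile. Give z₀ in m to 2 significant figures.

z₀ ≈ 0.0015 m

Log law: V(z) ∝ ln(z/z₀). With r = V₁/V₂ = 14.9/17.03 = 0.87493,
r · ln(z₂/z₀) = ln(z₁/z₀) ⇒ ln z₀ = (ln z₁ − r·ln z₂)/(1 − r)
ln z₀ = (2.99573 − 0.87493×4.35157) / 0.12507 = -6.4887
z₀ = exp(-6.4887) = 0.001520 m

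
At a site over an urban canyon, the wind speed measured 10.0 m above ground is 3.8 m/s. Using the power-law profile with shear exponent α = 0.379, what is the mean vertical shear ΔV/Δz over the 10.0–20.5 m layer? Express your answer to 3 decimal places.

0.113 m/s/m

Power law: V₂ = V₁ · (z₂/z₁)^α = 3.8 × (2.0500)^0.379 = 4.9881 m/s
ΔV/Δz = (4.9881 − 3.8)/(20.5 − 10.0) = 1.1881/10.5000 = 0.11316 m/s/m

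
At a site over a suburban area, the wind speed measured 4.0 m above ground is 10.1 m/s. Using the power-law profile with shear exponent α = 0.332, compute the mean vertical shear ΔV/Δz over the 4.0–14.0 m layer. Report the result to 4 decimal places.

0.5209 m/s/m

Power law: V₂ = V₁ · (z₂/z₁)^α = 10.1 × (3.5000)^0.332 = 15.3092 m/s
ΔV/Δz = (15.3092 − 10.1)/(14.0 − 4.0) = 5.2092/10.0000 = 0.52092 m/s/m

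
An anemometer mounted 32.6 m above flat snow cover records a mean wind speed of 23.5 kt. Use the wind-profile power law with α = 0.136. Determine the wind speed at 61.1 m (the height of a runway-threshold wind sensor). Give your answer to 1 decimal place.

25.6 kt

Power-law profile: V₂ = V₁ · (z₂/z₁)^α
V₂ = 23.5 × (61.1/32.6)^0.136 = 23.5 × (1.8742)^0.136
    = 23.5 × 1.0892 = 25.5960 kt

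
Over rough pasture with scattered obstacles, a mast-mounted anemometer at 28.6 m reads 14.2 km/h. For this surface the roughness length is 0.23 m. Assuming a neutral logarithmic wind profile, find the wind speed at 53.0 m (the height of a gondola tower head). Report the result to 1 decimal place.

Log law: V(z) ∝ ln(z/z₀), so V₂/V₁ = ln(z₂/z₀) / ln(z₁/z₀).
ln(53.0/0.23) = 5.4400, ln(28.6/0.23) = 4.8231
V₂ = 14.2 × 5.4400/4.8231 = 14.2 × 1.1279 = 16.0162 km/h

16.0 km/h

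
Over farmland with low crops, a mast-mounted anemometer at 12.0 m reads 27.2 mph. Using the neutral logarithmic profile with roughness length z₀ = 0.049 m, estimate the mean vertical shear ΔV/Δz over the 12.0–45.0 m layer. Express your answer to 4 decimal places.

Log law: V₂ = V₁ · ln(z₂/z₀)/ln(z₁/z₀) = 27.2 × 6.8226/5.5008 = 33.7357 mph
ΔV/Δz = (33.7357 − 27.2)/(45.0 − 12.0) = 6.5357/33.0000 = 0.19805 mph/m

0.1981 mph/m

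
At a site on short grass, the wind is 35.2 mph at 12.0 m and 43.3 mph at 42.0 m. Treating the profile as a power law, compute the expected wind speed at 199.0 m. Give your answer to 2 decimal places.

First find α: α = ln(V₂/V₁)/ln(z₂/z₁) = ln(43.3/35.2)/ln(42.0/12.0) = 0.20711/1.25276 = 0.1653
Extrapolate from 42.0 m to 199.0 m: V₃ = 43.3 × (199.0/42.0)^0.1653 = 43.3 × 1.2933 = 55.9988 mph

56.00 mph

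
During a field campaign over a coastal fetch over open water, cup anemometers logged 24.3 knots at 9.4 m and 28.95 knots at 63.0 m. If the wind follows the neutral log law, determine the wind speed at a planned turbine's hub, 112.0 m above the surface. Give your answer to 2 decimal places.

Log law: V ∝ ln(z/z₀). From the pair, with r = V₁/V₂ = 0.83938,
ln z₀ = (ln z₁ − r·ln z₂)/(1 − r) = (2.2407 − 0.83938×4.1431)/0.16062 = -7.7010 → z₀ = 0.0004524 m
V₃ = V₁ · ln(z₃/z₀)/ln(z₁/z₀) = 24.3 × 12.4195/9.9417 = 30.3563 knots

30.36 knots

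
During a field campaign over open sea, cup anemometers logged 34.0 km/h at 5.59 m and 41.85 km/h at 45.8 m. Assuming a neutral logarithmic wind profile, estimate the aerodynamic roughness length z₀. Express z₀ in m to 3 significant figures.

z₀ ≈ 0.000618 m

Log law: V(z) ∝ ln(z/z₀). With r = V₁/V₂ = 34.0/41.85 = 0.81243,
r · ln(z₂/z₀) = ln(z₁/z₀) ⇒ ln z₀ = (ln z₁ − r·ln z₂)/(1 − r)
ln z₀ = (1.72098 − 0.81243×3.82428) / 0.18757 = -7.3889
z₀ = exp(-7.3889) = 0.0006181 m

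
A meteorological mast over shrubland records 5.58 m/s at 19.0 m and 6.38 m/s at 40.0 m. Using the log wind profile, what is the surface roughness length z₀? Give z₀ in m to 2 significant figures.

z₀ ≈ 0.11 m

Log law: V(z) ∝ ln(z/z₀). With r = V₁/V₂ = 5.58/6.38 = 0.87461,
r · ln(z₂/z₀) = ln(z₁/z₀) ⇒ ln z₀ = (ln z₁ − r·ln z₂)/(1 − r)
ln z₀ = (2.94444 − 0.87461×3.68888) / 0.12539 = -2.2480
z₀ = exp(-2.2480) = 0.1056 m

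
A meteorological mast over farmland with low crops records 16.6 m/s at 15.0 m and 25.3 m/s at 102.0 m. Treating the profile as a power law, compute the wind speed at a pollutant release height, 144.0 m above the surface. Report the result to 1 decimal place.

27.3 m/s

First find α: α = ln(V₂/V₁)/ln(z₂/z₁) = ln(25.3/16.6)/ln(102.0/15.0) = 0.42140/1.91692 = 0.2198
Extrapolate from 102.0 m to 144.0 m: V₃ = 25.3 × (144.0/102.0)^0.2198 = 25.3 × 1.0788 = 27.2925 m/s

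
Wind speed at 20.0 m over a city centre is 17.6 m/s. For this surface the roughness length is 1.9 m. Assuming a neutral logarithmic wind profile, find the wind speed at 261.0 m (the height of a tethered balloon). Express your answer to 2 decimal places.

Log law: V(z) ∝ ln(z/z₀), so V₂/V₁ = ln(z₂/z₀) / ln(z₁/z₀).
ln(261.0/1.9) = 4.9227, ln(20.0/1.9) = 2.3539
V₂ = 17.6 × 4.9227/2.3539 = 17.6 × 2.0913 = 36.8069 m/s

36.81 m/s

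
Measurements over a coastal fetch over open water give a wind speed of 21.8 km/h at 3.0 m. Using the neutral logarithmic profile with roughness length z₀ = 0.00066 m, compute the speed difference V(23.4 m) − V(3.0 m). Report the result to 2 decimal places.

5.32 km/h

Log law: V₂ = V₁ · ln(z₂/z₀)/ln(z₁/z₀) = 21.8 × 10.4760/8.4219 = 27.1171 km/h
ΔV = 27.1171 − 21.8 = 5.3171 km/h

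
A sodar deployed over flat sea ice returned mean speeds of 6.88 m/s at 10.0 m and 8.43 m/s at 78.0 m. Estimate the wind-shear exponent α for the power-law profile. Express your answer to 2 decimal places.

α ≈ 0.10

Power law: V₂/V₁ = (z₂/z₁)^α ⇒ α = ln(V₂/V₁) / ln(z₂/z₁)
α = ln(8.43/6.88) / ln(78.0/10.0) = ln(1.2253) / ln(7.8000)
  = 0.20318 / 2.05412 = 0.09891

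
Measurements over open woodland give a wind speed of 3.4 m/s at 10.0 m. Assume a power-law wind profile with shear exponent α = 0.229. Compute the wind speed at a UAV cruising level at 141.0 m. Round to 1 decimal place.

6.2 m/s

Power-law profile: V₂ = V₁ · (z₂/z₁)^α
V₂ = 3.4 × (141.0/10.0)^0.229 = 3.4 × (14.1000)^0.229
    = 3.4 × 1.8330 = 6.2323 m/s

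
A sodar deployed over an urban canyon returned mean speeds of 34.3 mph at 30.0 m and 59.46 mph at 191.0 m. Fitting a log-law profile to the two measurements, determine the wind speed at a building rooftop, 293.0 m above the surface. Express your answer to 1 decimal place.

65.3 mph

Log law: V ∝ ln(z/z₀). From the pair, with r = V₁/V₂ = 0.57686,
ln z₀ = (ln z₁ − r·ln z₂)/(1 − r) = (3.4012 − 0.57686×5.2523)/0.42314 = 0.8777 → z₀ = 2.405 m
V₃ = V₁ · ln(z₃/z₀)/ln(z₁/z₀) = 34.3 × 4.8025/2.5235 = 65.2760 mph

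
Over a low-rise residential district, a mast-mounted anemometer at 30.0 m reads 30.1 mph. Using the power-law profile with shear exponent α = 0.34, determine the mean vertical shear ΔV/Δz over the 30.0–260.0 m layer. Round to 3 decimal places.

0.142 mph/m

Power law: V₂ = V₁ · (z₂/z₁)^α = 30.1 × (8.6667)^0.34 = 62.7244 mph
ΔV/Δz = (62.7244 − 30.1)/(260.0 − 30.0) = 32.6244/230.0000 = 0.14185 mph/m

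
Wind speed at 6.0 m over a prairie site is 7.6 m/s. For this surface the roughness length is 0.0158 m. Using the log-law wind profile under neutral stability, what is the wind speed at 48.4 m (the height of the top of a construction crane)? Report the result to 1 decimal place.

10.3 m/s

Log law: V(z) ∝ ln(z/z₀), so V₂/V₁ = ln(z₂/z₀) / ln(z₁/z₀).
ln(48.4/0.0158) = 8.0272, ln(6.0/0.0158) = 5.9395
V₂ = 7.6 × 8.0272/5.9395 = 7.6 × 1.3515 = 10.2714 m/s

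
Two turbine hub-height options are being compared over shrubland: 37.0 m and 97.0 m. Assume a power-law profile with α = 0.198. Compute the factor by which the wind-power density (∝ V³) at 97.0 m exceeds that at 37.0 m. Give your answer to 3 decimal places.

Speed ratio: V_B/V_A = (z_B/z_A)^α = (97.0/37.0)^0.198 = (2.6216)^0.198 = 1.21025
Power-density ratio: P_B/P_A = (V_B/V_A)³ = (1.21025)³ = 1.77268

1.773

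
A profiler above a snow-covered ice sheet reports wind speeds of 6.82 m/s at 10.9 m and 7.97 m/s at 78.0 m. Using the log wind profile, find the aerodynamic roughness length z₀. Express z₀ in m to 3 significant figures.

Log law: V(z) ∝ ln(z/z₀). With r = V₁/V₂ = 6.82/7.97 = 0.85571,
r · ln(z₂/z₀) = ln(z₁/z₀) ⇒ ln z₀ = (ln z₁ − r·ln z₂)/(1 − r)
ln z₀ = (2.38876 − 0.85571×4.35671) / 0.14429 = -9.2820
z₀ = exp(-9.2820) = 0.00009308 m

z₀ ≈ 0.0000931 m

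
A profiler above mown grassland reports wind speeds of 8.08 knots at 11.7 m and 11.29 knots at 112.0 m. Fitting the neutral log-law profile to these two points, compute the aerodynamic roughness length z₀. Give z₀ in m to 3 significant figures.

Log law: V(z) ∝ ln(z/z₀). With r = V₁/V₂ = 8.08/11.29 = 0.71568,
r · ln(z₂/z₀) = ln(z₁/z₀) ⇒ ln z₀ = (ln z₁ − r·ln z₂)/(1 − r)
ln z₀ = (2.45959 − 0.71568×4.71850) / 0.28432 = -3.2264
z₀ = exp(-3.2264) = 0.03970 m

z₀ ≈ 0.0397 m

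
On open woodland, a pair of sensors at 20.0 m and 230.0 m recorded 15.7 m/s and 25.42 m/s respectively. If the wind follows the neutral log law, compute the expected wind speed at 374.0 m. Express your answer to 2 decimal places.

27.35 m/s

Log law: V ∝ ln(z/z₀). From the pair, with r = V₁/V₂ = 0.61762,
ln z₀ = (ln z₁ − r·ln z₂)/(1 − r) = (2.9957 − 0.61762×5.4381)/0.38238 = -0.9492 → z₀ = 0.3870 m
V₃ = V₁ · ln(z₃/z₀)/ln(z₁/z₀) = 15.7 × 6.8735/3.9449 = 27.3549 m/s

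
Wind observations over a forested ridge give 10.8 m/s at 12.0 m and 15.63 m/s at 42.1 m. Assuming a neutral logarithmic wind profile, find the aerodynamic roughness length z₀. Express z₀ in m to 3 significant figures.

Log law: V(z) ∝ ln(z/z₀). With r = V₁/V₂ = 10.8/15.63 = 0.69098,
r · ln(z₂/z₀) = ln(z₁/z₀) ⇒ ln z₀ = (ln z₁ − r·ln z₂)/(1 − r)
ln z₀ = (2.48491 − 0.69098×3.74005) / 0.30902 = -0.3216
z₀ = exp(-0.3216) = 0.7250 m

z₀ ≈ 0.725 m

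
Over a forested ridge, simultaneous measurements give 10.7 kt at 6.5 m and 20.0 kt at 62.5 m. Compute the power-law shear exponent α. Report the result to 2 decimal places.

Power law: V₂/V₁ = (z₂/z₁)^α ⇒ α = ln(V₂/V₁) / ln(z₂/z₁)
α = ln(20.0/10.7) / ln(62.5/6.5) = ln(1.8692) / ln(9.6154)
  = 0.62549 / 2.26336 = 0.27635

α ≈ 0.28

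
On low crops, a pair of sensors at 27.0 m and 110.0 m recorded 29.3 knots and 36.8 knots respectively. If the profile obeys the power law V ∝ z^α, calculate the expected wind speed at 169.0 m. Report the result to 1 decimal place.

First find α: α = ln(V₂/V₁)/ln(z₂/z₁) = ln(36.8/29.3)/ln(110.0/27.0) = 0.22791/1.40464 = 0.1623
Extrapolate from 110.0 m to 169.0 m: V₃ = 36.8 × (169.0/110.0)^0.1623 = 36.8 × 1.0722 = 39.4555 knots

39.5 knots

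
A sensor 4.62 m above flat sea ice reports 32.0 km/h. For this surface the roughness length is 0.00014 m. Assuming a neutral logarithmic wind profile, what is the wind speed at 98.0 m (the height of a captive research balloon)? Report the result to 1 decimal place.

41.4 km/h

Log law: V(z) ∝ ln(z/z₀), so V₂/V₁ = ln(z₂/z₀) / ln(z₁/z₀).
ln(98.0/0.00014) = 13.4588, ln(4.62/0.00014) = 10.4043
V₂ = 32.0 × 13.4588/10.4043 = 32.0 × 1.2936 = 41.3948 km/h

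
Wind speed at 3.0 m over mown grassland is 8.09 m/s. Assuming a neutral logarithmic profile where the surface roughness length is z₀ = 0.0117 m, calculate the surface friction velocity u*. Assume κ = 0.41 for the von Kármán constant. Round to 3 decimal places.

u* ≈ 0.598 m/s

Log law: V(z) = (u*/κ) · ln(z/z₀) ⇒ u* = κ · V / ln(z/z₀)
u* = 0.41 × 8.09 / ln(3.0/0.0117) = 0.41 × 8.09 / 5.5468
   = 3.3169 / 5.5468 = 0.5980 m/s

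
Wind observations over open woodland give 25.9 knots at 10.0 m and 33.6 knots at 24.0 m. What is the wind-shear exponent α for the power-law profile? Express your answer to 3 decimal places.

α ≈ 0.297

Power law: V₂/V₁ = (z₂/z₁)^α ⇒ α = ln(V₂/V₁) / ln(z₂/z₁)
α = ln(33.6/25.9) / ln(24.0/10.0) = ln(1.2973) / ln(2.4000)
  = 0.26028 / 0.87547 = 0.29731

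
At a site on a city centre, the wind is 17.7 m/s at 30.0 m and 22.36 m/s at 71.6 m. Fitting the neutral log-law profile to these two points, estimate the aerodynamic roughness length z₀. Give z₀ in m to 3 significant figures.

z₀ ≈ 1.10 m

Log law: V(z) ∝ ln(z/z₀). With r = V₁/V₂ = 17.7/22.36 = 0.79159,
r · ln(z₂/z₀) = ln(z₁/z₀) ⇒ ln z₀ = (ln z₁ − r·ln z₂)/(1 − r)
ln z₀ = (3.40120 − 0.79159×4.27110) / 0.20841 = 0.0971
z₀ = exp(0.0971) = 1.102 m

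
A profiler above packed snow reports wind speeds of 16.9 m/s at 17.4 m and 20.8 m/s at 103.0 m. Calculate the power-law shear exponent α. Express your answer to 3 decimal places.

Power law: V₂/V₁ = (z₂/z₁)^α ⇒ α = ln(V₂/V₁) / ln(z₂/z₁)
α = ln(20.8/16.9) / ln(103.0/17.4) = ln(1.2308) / ln(5.9195)
  = 0.20764 / 1.77826 = 0.11677

α ≈ 0.117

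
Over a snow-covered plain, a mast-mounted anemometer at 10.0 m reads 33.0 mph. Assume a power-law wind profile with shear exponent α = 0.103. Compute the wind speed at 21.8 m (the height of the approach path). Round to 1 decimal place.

35.8 mph

Power-law profile: V₂ = V₁ · (z₂/z₁)^α
V₂ = 33.0 × (21.8/10.0)^0.103 = 33.0 × (2.1800)^0.103
    = 33.0 × 1.0836 = 35.7581 mph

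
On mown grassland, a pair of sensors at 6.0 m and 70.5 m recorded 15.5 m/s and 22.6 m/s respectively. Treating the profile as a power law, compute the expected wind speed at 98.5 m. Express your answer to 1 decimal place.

23.8 m/s

First find α: α = ln(V₂/V₁)/ln(z₂/z₁) = ln(22.6/15.5)/ln(70.5/6.0) = 0.37711/2.46385 = 0.1531
Extrapolate from 70.5 m to 98.5 m: V₃ = 22.6 × (98.5/70.5)^0.1531 = 22.6 × 1.0525 = 23.7870 m/s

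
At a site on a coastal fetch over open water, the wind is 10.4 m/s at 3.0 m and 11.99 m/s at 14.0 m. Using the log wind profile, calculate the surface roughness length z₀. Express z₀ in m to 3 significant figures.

Log law: V(z) ∝ ln(z/z₀). With r = V₁/V₂ = 10.4/11.99 = 0.86739,
r · ln(z₂/z₀) = ln(z₁/z₀) ⇒ ln z₀ = (ln z₁ − r·ln z₂)/(1 − r)
ln z₀ = (1.09861 − 0.86739×2.63906) / 0.13261 = -8.9773
z₀ = exp(-8.9773) = 0.0001262 m

z₀ ≈ 0.000126 m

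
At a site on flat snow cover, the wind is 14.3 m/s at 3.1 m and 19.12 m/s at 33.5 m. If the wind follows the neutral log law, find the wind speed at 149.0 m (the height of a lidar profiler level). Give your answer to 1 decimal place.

22.1 m/s

Log law: V ∝ ln(z/z₀). From the pair, with r = V₁/V₂ = 0.74791,
ln z₀ = (ln z₁ − r·ln z₂)/(1 − r) = (1.1314 − 0.74791×3.5115)/0.25209 = -5.9300 → z₀ = 0.002658 m
V₃ = V₁ · ln(z₃/z₀)/ln(z₁/z₀) = 14.3 × 10.9340/7.0614 = 22.1422 m/s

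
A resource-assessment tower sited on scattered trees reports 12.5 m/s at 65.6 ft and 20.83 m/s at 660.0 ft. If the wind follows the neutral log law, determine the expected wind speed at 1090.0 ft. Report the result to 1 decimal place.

22.6 m/s

Log law: V ∝ ln(z/z₀). From the pair, with r = V₁/V₂ = 0.60010,
ln z₀ = (ln z₁ − r·ln z₂)/(1 − r) = (4.1836 − 0.60010×6.4922)/0.39990 = 0.7192 → z₀ = 2.053 ft
V₃ = V₁ · ln(z₃/z₀)/ln(z₁/z₀) = 12.5 × 6.2747/3.4644 = 22.6402 m/s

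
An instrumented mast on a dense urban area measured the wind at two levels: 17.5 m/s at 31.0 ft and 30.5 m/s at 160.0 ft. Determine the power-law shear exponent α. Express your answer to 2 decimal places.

α ≈ 0.34

Power law: V₂/V₁ = (z₂/z₁)^α ⇒ α = ln(V₂/V₁) / ln(z₂/z₁)
α = ln(30.5/17.5) / ln(160.0/31.0) = ln(1.7429) / ln(5.1613)
  = 0.55553 / 1.64119 = 0.33849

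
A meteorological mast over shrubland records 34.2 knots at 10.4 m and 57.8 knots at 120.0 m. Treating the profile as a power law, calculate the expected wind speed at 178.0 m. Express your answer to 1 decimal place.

First find α: α = ln(V₂/V₁)/ln(z₂/z₁) = ln(57.8/34.2)/ln(120.0/10.4) = 0.52476/2.44569 = 0.2146
Extrapolate from 120.0 m to 178.0 m: V₃ = 57.8 × (178.0/120.0)^0.2146 = 57.8 × 1.0883 = 62.9028 knots

62.9 knots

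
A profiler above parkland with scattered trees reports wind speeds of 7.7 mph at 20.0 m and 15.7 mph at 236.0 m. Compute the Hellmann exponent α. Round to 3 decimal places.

Power law: V₂/V₁ = (z₂/z₁)^α ⇒ α = ln(V₂/V₁) / ln(z₂/z₁)
α = ln(15.7/7.7) / ln(236.0/20.0) = ln(2.0390) / ln(11.8000)
  = 0.71244 / 2.46810 = 0.28866

α ≈ 0.289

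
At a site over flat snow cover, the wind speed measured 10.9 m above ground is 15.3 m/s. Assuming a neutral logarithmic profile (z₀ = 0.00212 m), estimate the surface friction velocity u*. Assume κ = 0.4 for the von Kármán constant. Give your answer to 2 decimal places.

Log law: V(z) = (u*/κ) · ln(z/z₀) ⇒ u* = κ · V / ln(z/z₀)
u* = 0.4 × 15.3 / ln(10.9/0.00212) = 0.4 × 15.3 / 8.5451
   = 6.1200 / 8.5451 = 0.7162 m/s

u* ≈ 0.72 m/s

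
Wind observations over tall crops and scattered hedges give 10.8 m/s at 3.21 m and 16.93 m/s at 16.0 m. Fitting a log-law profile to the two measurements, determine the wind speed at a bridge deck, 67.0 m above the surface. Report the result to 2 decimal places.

Log law: V ∝ ln(z/z₀). From the pair, with r = V₁/V₂ = 0.63792,
ln z₀ = (ln z₁ − r·ln z₂)/(1 − r) = (1.1663 − 0.63792×2.7726)/0.36208 = -1.6638 → z₀ = 0.1894 m
V₃ = V₁ · ln(z₃/z₀)/ln(z₁/z₀) = 10.8 × 5.8685/2.8301 = 22.3952 m/s

22.40 m/s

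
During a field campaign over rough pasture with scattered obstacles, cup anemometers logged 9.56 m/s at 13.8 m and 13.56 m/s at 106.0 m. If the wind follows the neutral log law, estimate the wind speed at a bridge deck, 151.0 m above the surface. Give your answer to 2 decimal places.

Log law: V ∝ ln(z/z₀). From the pair, with r = V₁/V₂ = 0.70501,
ln z₀ = (ln z₁ − r·ln z₂)/(1 − r) = (2.6247 − 0.70501×4.6634)/0.29499 = -2.2480 → z₀ = 0.1056 m
V₃ = V₁ · ln(z₃/z₀)/ln(z₁/z₀) = 9.56 × 7.2653/4.8727 = 14.2542 m/s

14.25 m/s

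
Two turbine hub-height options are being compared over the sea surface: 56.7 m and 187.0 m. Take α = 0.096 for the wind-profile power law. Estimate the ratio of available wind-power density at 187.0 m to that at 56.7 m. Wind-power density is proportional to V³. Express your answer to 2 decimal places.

Speed ratio: V_B/V_A = (z_B/z_A)^α = (187.0/56.7)^0.096 = (3.2981)^0.096 = 1.12138
Power-density ratio: P_B/P_A = (V_B/V_A)³ = (1.12138)³ = 1.41013

1.41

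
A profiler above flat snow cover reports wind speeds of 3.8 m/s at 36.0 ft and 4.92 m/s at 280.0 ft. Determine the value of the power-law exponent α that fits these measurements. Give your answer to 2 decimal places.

α ≈ 0.13

Power law: V₂/V₁ = (z₂/z₁)^α ⇒ α = ln(V₂/V₁) / ln(z₂/z₁)
α = ln(4.92/3.8) / ln(280.0/36.0) = ln(1.2947) / ln(7.7778)
  = 0.25831 / 2.05127 = 0.12593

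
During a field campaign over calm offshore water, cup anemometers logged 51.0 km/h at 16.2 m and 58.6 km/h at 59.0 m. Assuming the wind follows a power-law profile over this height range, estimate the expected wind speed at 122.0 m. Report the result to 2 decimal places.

63.36 km/h

First find α: α = ln(V₂/V₁)/ln(z₂/z₁) = ln(58.6/51.0)/ln(59.0/16.2) = 0.13891/1.29253 = 0.1075
Extrapolate from 59.0 m to 122.0 m: V₃ = 58.6 × (122.0/59.0)^0.1075 = 58.6 × 1.0812 = 63.3586 km/h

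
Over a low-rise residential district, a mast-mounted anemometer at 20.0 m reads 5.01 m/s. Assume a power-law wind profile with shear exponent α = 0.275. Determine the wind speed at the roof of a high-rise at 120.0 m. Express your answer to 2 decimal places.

Power-law profile: V₂ = V₁ · (z₂/z₁)^α
V₂ = 5.01 × (120.0/20.0)^0.275 = 5.01 × (6.0000)^0.275
    = 5.01 × 1.6368 = 8.2003 m/s

8.20 m/s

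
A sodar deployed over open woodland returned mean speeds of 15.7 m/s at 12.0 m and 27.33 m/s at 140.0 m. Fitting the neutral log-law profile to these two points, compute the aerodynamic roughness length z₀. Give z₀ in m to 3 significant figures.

z₀ ≈ 0.435 m

Log law: V(z) ∝ ln(z/z₀). With r = V₁/V₂ = 15.7/27.33 = 0.57446,
r · ln(z₂/z₀) = ln(z₁/z₀) ⇒ ln z₀ = (ln z₁ − r·ln z₂)/(1 − r)
ln z₀ = (2.48491 − 0.57446×4.94164) / 0.42554 = -0.8316
z₀ = exp(-0.8316) = 0.4354 m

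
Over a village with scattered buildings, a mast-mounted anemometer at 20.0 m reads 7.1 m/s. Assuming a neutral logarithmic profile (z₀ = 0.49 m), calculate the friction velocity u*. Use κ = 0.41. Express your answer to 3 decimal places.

u* ≈ 0.785 m/s

Log law: V(z) = (u*/κ) · ln(z/z₀) ⇒ u* = κ · V / ln(z/z₀)
u* = 0.41 × 7.1 / ln(20.0/0.49) = 0.41 × 7.1 / 3.7091
   = 2.9110 / 3.7091 = 0.7848 m/s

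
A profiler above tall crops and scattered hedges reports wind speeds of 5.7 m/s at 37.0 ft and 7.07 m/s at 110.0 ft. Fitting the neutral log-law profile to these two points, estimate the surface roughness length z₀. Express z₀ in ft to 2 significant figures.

z₀ ≈ 0.40 ft

Log law: V(z) ∝ ln(z/z₀). With r = V₁/V₂ = 5.7/7.07 = 0.80622,
r · ln(z₂/z₀) = ln(z₁/z₀) ⇒ ln z₀ = (ln z₁ − r·ln z₂)/(1 − r)
ln z₀ = (3.61092 − 0.80622×4.70048) / 0.19378 = -0.9223
z₀ = exp(-0.9223) = 0.3976 ft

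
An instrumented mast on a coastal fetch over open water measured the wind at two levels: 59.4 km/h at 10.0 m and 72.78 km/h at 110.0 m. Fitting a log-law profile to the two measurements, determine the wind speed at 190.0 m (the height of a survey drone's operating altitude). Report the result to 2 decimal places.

75.83 km/h

Log law: V ∝ ln(z/z₀). From the pair, with r = V₁/V₂ = 0.81616,
ln z₀ = (ln z₁ − r·ln z₂)/(1 − r) = (2.3026 − 0.81616×4.7005)/0.18384 = -8.3428 → z₀ = 0.0002381 m
V₃ = V₁ · ln(z₃/z₀)/ln(z₁/z₀) = 59.4 × 13.5898/10.6454 = 75.8297 km/h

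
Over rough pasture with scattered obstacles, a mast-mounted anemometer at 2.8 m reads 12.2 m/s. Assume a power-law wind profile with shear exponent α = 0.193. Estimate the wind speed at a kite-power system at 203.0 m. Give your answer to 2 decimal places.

27.89 m/s

Power-law profile: V₂ = V₁ · (z₂/z₁)^α
V₂ = 12.2 × (203.0/2.8)^0.193 = 12.2 × (72.5000)^0.193
    = 12.2 × 2.2858 = 27.8872 m/s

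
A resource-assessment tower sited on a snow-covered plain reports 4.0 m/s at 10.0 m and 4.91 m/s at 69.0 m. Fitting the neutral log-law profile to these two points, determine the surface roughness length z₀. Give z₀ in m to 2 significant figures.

z₀ ≈ 0.0021 m

Log law: V(z) ∝ ln(z/z₀). With r = V₁/V₂ = 4.0/4.91 = 0.81466,
r · ln(z₂/z₀) = ln(z₁/z₀) ⇒ ln z₀ = (ln z₁ − r·ln z₂)/(1 − r)
ln z₀ = (2.30259 − 0.81466×4.23411) / 0.18534 = -6.1876
z₀ = exp(-6.1876) = 0.002055 m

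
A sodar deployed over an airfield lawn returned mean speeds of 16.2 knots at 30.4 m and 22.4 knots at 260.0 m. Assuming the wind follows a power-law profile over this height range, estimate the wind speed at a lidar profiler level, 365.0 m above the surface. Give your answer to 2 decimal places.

23.58 knots

First find α: α = ln(V₂/V₁)/ln(z₂/z₁) = ln(22.4/16.2)/ln(260.0/30.4) = 0.32405/2.14624 = 0.1510
Extrapolate from 260.0 m to 365.0 m: V₃ = 22.4 × (365.0/260.0)^0.1510 = 22.4 × 1.0526 = 23.5771 knots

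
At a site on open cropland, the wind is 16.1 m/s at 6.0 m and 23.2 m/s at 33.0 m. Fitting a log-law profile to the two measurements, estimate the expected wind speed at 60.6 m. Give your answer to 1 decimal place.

Log law: V ∝ ln(z/z₀). From the pair, with r = V₁/V₂ = 0.69397,
ln z₀ = (ln z₁ − r·ln z₂)/(1 − r) = (1.7918 − 0.69397×3.4965)/0.30603 = -2.0739 → z₀ = 0.1257 m
V₃ = V₁ · ln(z₃/z₀)/ln(z₁/z₀) = 16.1 × 6.1782/3.8657 = 25.7313 m/s

25.7 m/s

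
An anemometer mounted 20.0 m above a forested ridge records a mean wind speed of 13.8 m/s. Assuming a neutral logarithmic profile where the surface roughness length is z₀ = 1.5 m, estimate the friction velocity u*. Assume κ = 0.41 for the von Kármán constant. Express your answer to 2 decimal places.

Log law: V(z) = (u*/κ) · ln(z/z₀) ⇒ u* = κ · V / ln(z/z₀)
u* = 0.41 × 13.8 / ln(20.0/1.5) = 0.41 × 13.8 / 2.5903
   = 5.6580 / 2.5903 = 2.1843 m/s

u* ≈ 2.18 m/s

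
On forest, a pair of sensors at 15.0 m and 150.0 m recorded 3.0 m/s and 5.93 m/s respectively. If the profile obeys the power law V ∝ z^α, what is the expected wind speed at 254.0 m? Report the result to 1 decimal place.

6.9 m/s

First find α: α = ln(V₂/V₁)/ln(z₂/z₁) = ln(5.93/3.0)/ln(150.0/15.0) = 0.68141/2.30259 = 0.2959
Extrapolate from 150.0 m to 254.0 m: V₃ = 5.93 × (254.0/150.0)^0.2959 = 5.93 × 1.1687 = 6.9302 m/s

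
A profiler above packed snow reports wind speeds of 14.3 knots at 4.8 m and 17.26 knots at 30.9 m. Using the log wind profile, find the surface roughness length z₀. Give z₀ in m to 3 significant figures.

z₀ ≈ 0.000595 m

Log law: V(z) ∝ ln(z/z₀). With r = V₁/V₂ = 14.3/17.26 = 0.82851,
r · ln(z₂/z₀) = ln(z₁/z₀) ⇒ ln z₀ = (ln z₁ − r·ln z₂)/(1 − r)
ln z₀ = (1.56862 − 0.82851×3.43076) / 0.17149 = -7.4275
z₀ = exp(-7.4275) = 0.0005947 m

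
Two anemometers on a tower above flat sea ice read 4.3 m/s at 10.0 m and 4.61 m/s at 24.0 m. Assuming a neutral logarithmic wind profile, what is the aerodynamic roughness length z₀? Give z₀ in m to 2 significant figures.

Log law: V(z) ∝ ln(z/z₀). With r = V₁/V₂ = 4.3/4.61 = 0.93275,
r · ln(z₂/z₀) = ln(z₁/z₀) ⇒ ln z₀ = (ln z₁ − r·ln z₂)/(1 − r)
ln z₀ = (2.30259 − 0.93275×3.17805) / 0.06725 = -9.8410
z₀ = exp(-9.8410) = 0.00005322 m

z₀ ≈ 0.000053 m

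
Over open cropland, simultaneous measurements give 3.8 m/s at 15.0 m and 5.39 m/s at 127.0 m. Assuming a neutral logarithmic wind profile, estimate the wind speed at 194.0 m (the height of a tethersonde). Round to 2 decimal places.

5.71 m/s

Log law: V ∝ ln(z/z₀). From the pair, with r = V₁/V₂ = 0.70501,
ln z₀ = (ln z₁ − r·ln z₂)/(1 − r) = (2.7081 − 0.70501×4.8442)/0.29499 = -2.3972 → z₀ = 0.09097 m
V₃ = V₁ · ln(z₃/z₀)/ln(z₁/z₀) = 3.8 × 7.6650/5.1052 = 5.7054 m/s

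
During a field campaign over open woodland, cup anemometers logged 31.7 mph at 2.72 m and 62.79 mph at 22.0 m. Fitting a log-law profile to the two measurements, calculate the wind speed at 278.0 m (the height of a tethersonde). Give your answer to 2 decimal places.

100.52 mph

Log law: V ∝ ln(z/z₀). From the pair, with r = V₁/V₂ = 0.50486,
ln z₀ = (ln z₁ − r·ln z₂)/(1 − r) = (1.0006 − 0.50486×3.0910)/0.49514 = -1.1308 → z₀ = 0.3228 m
V₃ = V₁ · ln(z₃/z₀)/ln(z₁/z₀) = 31.7 × 6.7584/2.1314 = 100.5157 mph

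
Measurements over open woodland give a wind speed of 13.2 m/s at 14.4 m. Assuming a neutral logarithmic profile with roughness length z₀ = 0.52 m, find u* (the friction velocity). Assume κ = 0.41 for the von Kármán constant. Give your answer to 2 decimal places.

u* ≈ 1.63 m/s

Log law: V(z) = (u*/κ) · ln(z/z₀) ⇒ u* = κ · V / ln(z/z₀)
u* = 0.41 × 13.2 / ln(14.4/0.52) = 0.41 × 13.2 / 3.3212
   = 5.4120 / 3.3212 = 1.6296 m/s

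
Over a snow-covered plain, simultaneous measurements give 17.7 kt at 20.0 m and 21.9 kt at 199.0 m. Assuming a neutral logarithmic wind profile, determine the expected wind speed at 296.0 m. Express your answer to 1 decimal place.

Log law: V ∝ ln(z/z₀). From the pair, with r = V₁/V₂ = 0.80822,
ln z₀ = (ln z₁ − r·ln z₂)/(1 − r) = (2.9957 − 0.80822×5.2933)/0.19178 = -6.6869 → z₀ = 0.001247 m
V₃ = V₁ · ln(z₃/z₀)/ln(z₁/z₀) = 17.7 × 12.3773/9.6826 = 22.6258 kt

22.6 kt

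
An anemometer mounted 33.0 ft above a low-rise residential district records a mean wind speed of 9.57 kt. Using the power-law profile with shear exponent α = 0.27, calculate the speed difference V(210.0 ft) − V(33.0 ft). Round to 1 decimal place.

Power law: V₂ = V₁ · (z₂/z₁)^α = 9.57 × (6.3636)^0.27 = 15.7729 kt
ΔV = 15.7729 − 9.57 = 6.2029 kt

6.2 kt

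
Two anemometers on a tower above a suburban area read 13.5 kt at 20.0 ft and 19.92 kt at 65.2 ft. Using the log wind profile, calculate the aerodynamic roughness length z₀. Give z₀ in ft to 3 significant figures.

Log law: V(z) ∝ ln(z/z₀). With r = V₁/V₂ = 13.5/19.92 = 0.67771,
r · ln(z₂/z₀) = ln(z₁/z₀) ⇒ ln z₀ = (ln z₁ − r·ln z₂)/(1 − r)
ln z₀ = (2.99573 − 0.67771×4.17746) / 0.32229 = 0.5108
z₀ = exp(0.5108) = 1.667 ft

z₀ ≈ 1.67 ft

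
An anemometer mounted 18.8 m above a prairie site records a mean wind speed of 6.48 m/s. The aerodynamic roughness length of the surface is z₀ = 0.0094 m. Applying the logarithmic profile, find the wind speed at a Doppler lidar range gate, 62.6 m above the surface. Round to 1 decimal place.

Log law: V(z) ∝ ln(z/z₀), so V₂/V₁ = ln(z₂/z₀) / ln(z₁/z₀).
ln(62.6/0.0094) = 8.8038, ln(18.8/0.0094) = 7.6009
V₂ = 6.48 × 8.8038/7.6009 = 6.48 × 1.1583 = 7.5055 m/s

7.5 m/s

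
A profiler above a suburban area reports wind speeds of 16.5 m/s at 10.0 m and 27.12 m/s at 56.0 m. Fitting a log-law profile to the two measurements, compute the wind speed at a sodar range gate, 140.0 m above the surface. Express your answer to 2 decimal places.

32.77 m/s

Log law: V ∝ ln(z/z₀). From the pair, with r = V₁/V₂ = 0.60841,
ln z₀ = (ln z₁ − r·ln z₂)/(1 − r) = (2.3026 − 0.60841×4.0254)/0.39159 = -0.3740 → z₀ = 0.6880 m
V₃ = V₁ · ln(z₃/z₀)/ln(z₁/z₀) = 16.5 × 5.3157/2.6766 = 32.7685 m/s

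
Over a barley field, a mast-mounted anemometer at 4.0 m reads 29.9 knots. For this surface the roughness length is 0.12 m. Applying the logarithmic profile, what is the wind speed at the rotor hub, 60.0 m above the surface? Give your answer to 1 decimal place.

53.0 knots

Log law: V(z) ∝ ln(z/z₀), so V₂/V₁ = ln(z₂/z₀) / ln(z₁/z₀).
ln(60.0/0.12) = 6.2146, ln(4.0/0.12) = 3.5066
V₂ = 29.9 × 6.2146/3.5066 = 29.9 × 1.7723 = 52.9912 knots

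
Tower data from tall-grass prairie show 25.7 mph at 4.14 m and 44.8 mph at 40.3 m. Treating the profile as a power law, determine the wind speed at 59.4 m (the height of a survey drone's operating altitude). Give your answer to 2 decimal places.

49.25 mph

First find α: α = ln(V₂/V₁)/ln(z₂/z₁) = ln(44.8/25.7)/ln(40.3/4.14) = 0.55572/2.27566 = 0.2442
Extrapolate from 40.3 m to 59.4 m: V₃ = 44.8 × (59.4/40.3)^0.2442 = 44.8 × 1.0994 = 49.2517 mph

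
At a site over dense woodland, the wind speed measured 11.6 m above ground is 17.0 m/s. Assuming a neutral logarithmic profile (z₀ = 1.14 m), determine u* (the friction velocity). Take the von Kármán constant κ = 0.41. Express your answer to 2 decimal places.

Log law: V(z) = (u*/κ) · ln(z/z₀) ⇒ u* = κ · V / ln(z/z₀)
u* = 0.41 × 17.0 / ln(11.6/1.14) = 0.41 × 17.0 / 2.3200
   = 6.9700 / 2.3200 = 3.0043 m/s

u* ≈ 3.00 m/s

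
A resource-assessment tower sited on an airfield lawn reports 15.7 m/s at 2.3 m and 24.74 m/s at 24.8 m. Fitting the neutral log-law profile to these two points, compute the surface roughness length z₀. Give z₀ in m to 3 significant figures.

z₀ ≈ 0.0370 m

Log law: V(z) ∝ ln(z/z₀). With r = V₁/V₂ = 15.7/24.74 = 0.63460,
r · ln(z₂/z₀) = ln(z₁/z₀) ⇒ ln z₀ = (ln z₁ − r·ln z₂)/(1 − r)
ln z₀ = (0.83291 − 0.63460×3.21084) / 0.36540 = -3.2969
z₀ = exp(-3.2969) = 0.03700 m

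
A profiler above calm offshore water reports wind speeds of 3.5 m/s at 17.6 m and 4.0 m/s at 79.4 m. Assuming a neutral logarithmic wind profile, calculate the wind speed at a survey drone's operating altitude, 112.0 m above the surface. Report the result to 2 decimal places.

Log law: V ∝ ln(z/z₀). From the pair, with r = V₁/V₂ = 0.87500,
ln z₀ = (ln z₁ − r·ln z₂)/(1 − r) = (2.8679 − 0.87500×4.3745)/0.12500 = -7.6783 → z₀ = 0.0004628 m
V₃ = V₁ · ln(z₃/z₀)/ln(z₁/z₀) = 3.5 × 12.3968/10.5462 = 4.1142 m/s

4.11 m/s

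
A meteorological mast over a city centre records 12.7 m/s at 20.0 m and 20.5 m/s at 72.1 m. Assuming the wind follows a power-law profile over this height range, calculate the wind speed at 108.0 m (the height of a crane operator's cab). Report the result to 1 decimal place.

23.8 m/s

First find α: α = ln(V₂/V₁)/ln(z₂/z₁) = ln(20.5/12.7)/ln(72.1/20.0) = 0.47882/1.28232 = 0.3734
Extrapolate from 72.1 m to 108.0 m: V₃ = 20.5 × (108.0/72.1)^0.3734 = 20.5 × 1.1629 = 23.8387 m/s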